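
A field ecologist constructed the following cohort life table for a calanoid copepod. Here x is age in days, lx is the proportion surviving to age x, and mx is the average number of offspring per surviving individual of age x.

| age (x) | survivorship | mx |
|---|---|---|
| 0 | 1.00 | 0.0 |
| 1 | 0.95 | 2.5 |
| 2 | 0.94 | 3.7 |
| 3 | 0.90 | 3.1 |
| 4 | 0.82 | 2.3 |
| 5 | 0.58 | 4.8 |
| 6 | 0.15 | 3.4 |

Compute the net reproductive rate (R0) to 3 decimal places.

13.823

lx·mx by age: 0, 2.375, 3.478, 2.79, 1.886, 2.784, 0.51
R0 = Σ lx·mx = 13.823 → 13.823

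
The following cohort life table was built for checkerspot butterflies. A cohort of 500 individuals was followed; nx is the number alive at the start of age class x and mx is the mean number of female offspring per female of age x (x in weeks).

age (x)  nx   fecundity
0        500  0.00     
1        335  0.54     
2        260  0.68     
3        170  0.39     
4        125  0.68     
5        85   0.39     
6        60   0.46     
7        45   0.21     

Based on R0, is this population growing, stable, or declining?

growing

lx = nx/n0 = nx/500: 1, 0.67, 0.52, 0.34, 0.25, 0.17, 0.12, 0.09
R0 = Σ lx·mx = 0 + 0.3618 + 0.3536 + 0.1326 + 0.17 + 0.0663 + 0.0552 + 0.0189 = 1.1584
R0 > 1, so the population is growing.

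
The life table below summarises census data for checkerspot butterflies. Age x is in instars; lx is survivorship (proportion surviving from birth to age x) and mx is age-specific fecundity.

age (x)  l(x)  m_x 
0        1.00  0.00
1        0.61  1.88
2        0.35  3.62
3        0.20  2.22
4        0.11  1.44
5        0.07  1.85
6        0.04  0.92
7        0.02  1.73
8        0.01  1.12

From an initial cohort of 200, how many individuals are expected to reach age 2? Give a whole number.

70

Expected survivors = N0 · l_2 = 200 × 0.35 = 70 → 70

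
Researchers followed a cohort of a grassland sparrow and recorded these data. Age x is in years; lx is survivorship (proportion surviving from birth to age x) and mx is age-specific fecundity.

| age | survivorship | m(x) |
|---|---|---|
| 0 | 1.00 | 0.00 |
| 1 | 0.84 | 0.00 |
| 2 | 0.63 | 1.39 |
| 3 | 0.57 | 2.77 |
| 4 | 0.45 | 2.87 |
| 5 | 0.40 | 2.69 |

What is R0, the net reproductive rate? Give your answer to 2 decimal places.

lx·mx by age: 0, 0, 0.8757, 1.5789, 1.2915, 1.076
R0 = Σ lx·mx = 4.8221 → 4.82

4.82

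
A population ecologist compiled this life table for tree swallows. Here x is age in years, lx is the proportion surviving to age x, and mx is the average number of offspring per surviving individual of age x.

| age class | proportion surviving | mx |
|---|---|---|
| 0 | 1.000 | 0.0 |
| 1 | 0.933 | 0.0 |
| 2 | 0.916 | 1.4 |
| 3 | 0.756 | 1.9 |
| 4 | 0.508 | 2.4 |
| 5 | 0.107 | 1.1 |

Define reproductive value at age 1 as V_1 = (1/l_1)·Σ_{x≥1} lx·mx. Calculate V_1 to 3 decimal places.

4.347

lx·mx for x ≥ 1: 0, 1.2824, 1.4364, 1.2192, 0.1177 → sum = 4.0557
V_1 = 4.0557 / l_1 = 4.0557 / 0.933 = 4.346945… → 4.347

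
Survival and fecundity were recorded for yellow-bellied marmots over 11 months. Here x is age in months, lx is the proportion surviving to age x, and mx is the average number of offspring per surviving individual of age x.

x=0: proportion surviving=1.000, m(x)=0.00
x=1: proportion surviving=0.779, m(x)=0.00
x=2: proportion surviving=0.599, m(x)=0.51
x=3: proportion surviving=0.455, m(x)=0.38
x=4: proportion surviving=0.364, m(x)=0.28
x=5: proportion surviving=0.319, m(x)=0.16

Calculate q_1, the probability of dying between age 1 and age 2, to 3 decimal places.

0.231

q_1 = (l_1 − l_2) / l_1 = (0.779 − 0.599) / 0.779
     = 0.18 / 0.779 = 0.231065… → 0.231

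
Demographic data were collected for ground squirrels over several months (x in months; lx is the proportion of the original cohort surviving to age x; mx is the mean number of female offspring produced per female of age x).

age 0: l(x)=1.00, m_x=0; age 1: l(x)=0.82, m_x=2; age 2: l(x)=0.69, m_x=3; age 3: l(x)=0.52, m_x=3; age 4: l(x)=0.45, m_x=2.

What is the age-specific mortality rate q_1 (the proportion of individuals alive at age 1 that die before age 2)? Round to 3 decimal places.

0.159

q_1 = (l_1 − l_2) / l_1 = (0.82 − 0.69) / 0.82
     = 0.13 / 0.82 = 0.158537… → 0.159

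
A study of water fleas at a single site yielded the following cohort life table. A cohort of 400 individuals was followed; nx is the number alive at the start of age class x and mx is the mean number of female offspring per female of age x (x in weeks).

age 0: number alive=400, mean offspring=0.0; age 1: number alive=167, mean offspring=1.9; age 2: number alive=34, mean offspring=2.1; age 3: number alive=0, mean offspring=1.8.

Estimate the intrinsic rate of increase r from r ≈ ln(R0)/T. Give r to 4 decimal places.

-0.0242

lx = nx/n0 = nx/400: 1, 0.4175, 0.085, 0
R0 = Σ lx·mx = 0 + 0.79325 + 0.1785 + 0 = 0.97175
Σ x·lx·mx = 1.15025; T = 1.15025/0.97175 = 1.18369…
r ≈ ln(R0)/T = ln(0.97175)/1.18369… = -0.02421… → -0.0242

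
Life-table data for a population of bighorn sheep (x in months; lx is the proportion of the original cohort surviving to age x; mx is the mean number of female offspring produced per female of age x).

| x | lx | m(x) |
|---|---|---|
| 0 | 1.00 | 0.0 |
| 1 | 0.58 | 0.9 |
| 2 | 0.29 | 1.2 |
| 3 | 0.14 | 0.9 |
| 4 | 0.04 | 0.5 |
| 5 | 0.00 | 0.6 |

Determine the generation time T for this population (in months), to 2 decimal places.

1.65

lx·mx: 0, 0.522, 0.348, 0.126, 0.02, 0 → R0 = 1.016
x·lx·mx: 0, 0.522, 0.696, 0.378, 0.08, 0 → Σ = 1.676
T = 1.676 / 1.016 = 1.649606… → 1.65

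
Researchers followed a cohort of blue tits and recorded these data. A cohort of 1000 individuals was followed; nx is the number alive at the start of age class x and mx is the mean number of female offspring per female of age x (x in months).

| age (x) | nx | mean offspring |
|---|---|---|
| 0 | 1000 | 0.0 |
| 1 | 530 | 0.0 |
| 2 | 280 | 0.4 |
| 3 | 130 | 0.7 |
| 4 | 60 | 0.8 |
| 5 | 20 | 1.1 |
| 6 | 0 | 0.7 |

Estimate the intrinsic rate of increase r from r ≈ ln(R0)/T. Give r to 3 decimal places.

lx = nx/n0 = nx/1000: 1, 0.53, 0.28, 0.13, 0.06, 0.02, 0
R0 = Σ lx·mx = 0 + 0 + 0.112 + 0.091 + 0.048 + 0.022 + 0 = 0.273
Σ x·lx·mx = 0.799; T = 0.799/0.273 = 2.92674…
r ≈ ln(R0)/T = ln(0.273)/2.92674… = -0.44359… → -0.444

-0.444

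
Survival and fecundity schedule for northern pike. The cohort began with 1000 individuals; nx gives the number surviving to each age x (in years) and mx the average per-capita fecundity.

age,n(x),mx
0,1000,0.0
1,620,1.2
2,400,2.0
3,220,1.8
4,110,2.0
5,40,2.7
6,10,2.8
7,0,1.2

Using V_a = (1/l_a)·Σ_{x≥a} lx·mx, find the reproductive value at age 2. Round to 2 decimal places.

3.88

lx = nx/n0 = nx/1000: 1, 0.62, 0.4, 0.22, 0.11, 0.04, 0.01, 0
lx·mx for x ≥ 2: 0.8, 0.396, 0.22, 0.108, 0.028, 0 → sum = 1.552
V_2 = 1.552 / l_2 = 1.552 / 0.4 = 3.88 → 3.88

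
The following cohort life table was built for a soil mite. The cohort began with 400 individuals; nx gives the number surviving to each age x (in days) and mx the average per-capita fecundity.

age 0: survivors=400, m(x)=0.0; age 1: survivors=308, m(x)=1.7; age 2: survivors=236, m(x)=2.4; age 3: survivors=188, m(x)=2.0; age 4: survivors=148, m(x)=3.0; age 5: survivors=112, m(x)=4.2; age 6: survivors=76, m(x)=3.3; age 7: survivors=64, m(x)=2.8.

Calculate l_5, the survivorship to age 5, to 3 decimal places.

l_5 = n_5/n_0 = 112/400 = 0.28 → 0.280

0.280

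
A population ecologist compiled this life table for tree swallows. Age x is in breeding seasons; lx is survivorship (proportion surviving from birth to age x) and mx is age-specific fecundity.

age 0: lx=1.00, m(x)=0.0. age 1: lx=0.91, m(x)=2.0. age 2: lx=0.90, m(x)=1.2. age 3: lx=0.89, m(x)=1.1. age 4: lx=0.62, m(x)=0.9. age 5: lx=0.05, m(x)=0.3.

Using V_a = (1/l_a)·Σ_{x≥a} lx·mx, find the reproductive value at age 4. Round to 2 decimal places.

0.92

lx·mx for x ≥ 4: 0.558, 0.015 → sum = 0.573
V_4 = 0.573 / l_4 = 0.573 / 0.62 = 0.924194… → 0.92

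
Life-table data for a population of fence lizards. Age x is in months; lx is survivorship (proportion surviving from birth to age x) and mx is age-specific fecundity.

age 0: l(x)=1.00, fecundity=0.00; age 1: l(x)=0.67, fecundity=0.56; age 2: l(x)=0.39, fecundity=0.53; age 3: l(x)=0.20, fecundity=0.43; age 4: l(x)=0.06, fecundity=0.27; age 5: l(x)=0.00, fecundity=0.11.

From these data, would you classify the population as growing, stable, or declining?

declining

R0 = Σ lx·mx = 0 + 0.3752 + 0.2067 + 0.086 + 0.0162 + 0 = 0.6841
R0 < 1, so the population is declining.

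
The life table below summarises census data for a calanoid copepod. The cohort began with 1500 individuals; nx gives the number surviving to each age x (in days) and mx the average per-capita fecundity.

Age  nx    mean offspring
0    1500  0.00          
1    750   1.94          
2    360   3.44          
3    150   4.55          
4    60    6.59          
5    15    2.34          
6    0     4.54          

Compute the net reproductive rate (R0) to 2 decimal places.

2.54

lx = nx/n0 = nx/1500: 1, 0.5, 0.24, 0.1, 0.04, 0.01, 0
lx·mx by age: 0, 0.97, 0.8256, 0.455, 0.2636, 0.0234, 0
R0 = Σ lx·mx = 2.5376 → 2.54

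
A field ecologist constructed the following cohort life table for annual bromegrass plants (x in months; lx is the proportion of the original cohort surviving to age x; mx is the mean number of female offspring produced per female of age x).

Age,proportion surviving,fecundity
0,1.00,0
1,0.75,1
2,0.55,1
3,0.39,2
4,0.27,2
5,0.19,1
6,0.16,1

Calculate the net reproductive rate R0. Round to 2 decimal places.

lx·mx by age: 0, 0.75, 0.55, 0.78, 0.54, 0.19, 0.16
R0 = Σ lx·mx = 2.97 → 2.97

2.97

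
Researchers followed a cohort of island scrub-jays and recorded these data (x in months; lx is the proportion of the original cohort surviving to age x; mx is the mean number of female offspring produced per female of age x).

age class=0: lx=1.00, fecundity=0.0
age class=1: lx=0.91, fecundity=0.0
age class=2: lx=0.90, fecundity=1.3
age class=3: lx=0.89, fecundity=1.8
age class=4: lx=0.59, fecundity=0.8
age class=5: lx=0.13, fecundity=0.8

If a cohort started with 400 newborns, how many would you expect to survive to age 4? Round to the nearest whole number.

Expected survivors = N0 · l_4 = 400 × 0.59 = 236 → 236

236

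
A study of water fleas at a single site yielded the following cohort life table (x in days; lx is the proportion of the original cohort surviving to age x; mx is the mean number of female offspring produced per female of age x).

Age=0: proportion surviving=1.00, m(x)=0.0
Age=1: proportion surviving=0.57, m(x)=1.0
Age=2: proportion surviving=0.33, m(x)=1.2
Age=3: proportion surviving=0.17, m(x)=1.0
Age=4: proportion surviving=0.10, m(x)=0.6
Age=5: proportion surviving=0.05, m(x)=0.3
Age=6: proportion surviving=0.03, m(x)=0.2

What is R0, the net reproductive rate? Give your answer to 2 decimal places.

lx·mx by age: 0, 0.57, 0.396, 0.17, 0.06, 0.015, 0.006
R0 = Σ lx·mx = 1.217 → 1.22

1.22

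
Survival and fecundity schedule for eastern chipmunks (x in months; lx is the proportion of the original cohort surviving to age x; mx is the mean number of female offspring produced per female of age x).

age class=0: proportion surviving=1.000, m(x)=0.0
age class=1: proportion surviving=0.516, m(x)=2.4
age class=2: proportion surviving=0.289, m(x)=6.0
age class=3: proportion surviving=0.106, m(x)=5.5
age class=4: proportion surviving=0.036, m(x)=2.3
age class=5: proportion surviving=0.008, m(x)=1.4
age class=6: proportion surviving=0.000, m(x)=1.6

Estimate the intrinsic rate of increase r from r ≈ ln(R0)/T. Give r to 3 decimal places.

0.690

R0 = Σ lx·mx = 0 + 1.2384 + 1.734 + 0.583 + 0.0828 + 0.0112 + 0 = 3.6494
Σ x·lx·mx = 6.8426; T = 6.8426/3.6494 = 1.87499…
r ≈ ln(R0)/T = ln(3.6494)/1.87499… = 0.69044… → 0.690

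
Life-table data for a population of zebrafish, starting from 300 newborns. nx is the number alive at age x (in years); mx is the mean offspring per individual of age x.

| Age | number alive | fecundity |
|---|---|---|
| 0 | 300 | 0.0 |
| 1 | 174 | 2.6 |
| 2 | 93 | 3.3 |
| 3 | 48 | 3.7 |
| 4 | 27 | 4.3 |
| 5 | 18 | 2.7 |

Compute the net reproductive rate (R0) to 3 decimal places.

lx = nx/n0 = nx/300: 1, 0.58, 0.31, 0.16, 0.09, 0.06
lx·mx by age: 0, 1.508, 1.023, 0.592, 0.387, 0.162
R0 = Σ lx·mx = 3.672 → 3.672

3.672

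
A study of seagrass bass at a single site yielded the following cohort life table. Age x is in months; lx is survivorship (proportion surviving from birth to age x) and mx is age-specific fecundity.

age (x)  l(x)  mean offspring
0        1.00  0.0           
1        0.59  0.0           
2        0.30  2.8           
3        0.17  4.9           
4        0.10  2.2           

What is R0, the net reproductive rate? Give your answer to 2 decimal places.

1.89

lx·mx by age: 0, 0, 0.84, 0.833, 0.22
R0 = Σ lx·mx = 1.893 → 1.89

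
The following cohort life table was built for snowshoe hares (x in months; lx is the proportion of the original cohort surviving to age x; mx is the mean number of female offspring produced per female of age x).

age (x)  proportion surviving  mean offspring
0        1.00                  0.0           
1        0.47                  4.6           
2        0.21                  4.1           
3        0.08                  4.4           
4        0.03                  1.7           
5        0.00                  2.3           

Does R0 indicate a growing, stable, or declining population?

growing

R0 = Σ lx·mx = 0 + 2.162 + 0.861 + 0.352 + 0.051 + 0 = 3.426
R0 > 1, so the population is growing.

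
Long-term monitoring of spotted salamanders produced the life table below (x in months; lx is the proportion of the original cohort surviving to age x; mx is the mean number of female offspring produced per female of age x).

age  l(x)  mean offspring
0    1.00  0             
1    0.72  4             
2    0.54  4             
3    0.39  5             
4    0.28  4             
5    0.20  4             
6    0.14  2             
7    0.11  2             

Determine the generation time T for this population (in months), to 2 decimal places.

lx·mx: 0, 2.88, 2.16, 1.95, 1.12, 0.8, 0.28, 0.22 → R0 = 9.41
x·lx·mx: 0, 2.88, 4.32, 5.85, 4.48, 4, 1.68, 1.54 → Σ = 24.75
T = 24.75 / 9.41 = 2.630181… → 2.63

2.63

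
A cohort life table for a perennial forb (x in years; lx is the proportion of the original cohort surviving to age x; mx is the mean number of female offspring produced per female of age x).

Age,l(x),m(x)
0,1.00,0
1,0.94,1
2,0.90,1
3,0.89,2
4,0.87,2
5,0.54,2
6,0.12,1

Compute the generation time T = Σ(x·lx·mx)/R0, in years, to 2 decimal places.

lx·mx: 0, 0.94, 0.9, 1.78, 1.74, 1.08, 0.12 → R0 = 6.56
x·lx·mx: 0, 0.94, 1.8, 5.34, 6.96, 5.4, 0.72 → Σ = 21.16
T = 21.16 / 6.56 = 3.22561… → 3.23

3.23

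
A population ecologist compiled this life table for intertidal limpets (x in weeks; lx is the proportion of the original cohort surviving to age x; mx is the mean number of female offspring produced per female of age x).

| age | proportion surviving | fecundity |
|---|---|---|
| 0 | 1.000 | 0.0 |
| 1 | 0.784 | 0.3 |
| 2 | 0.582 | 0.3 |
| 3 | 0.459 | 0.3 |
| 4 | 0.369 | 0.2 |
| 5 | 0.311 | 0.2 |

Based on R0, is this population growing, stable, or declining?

declining

R0 = Σ lx·mx = 0 + 0.2352 + 0.1746 + 0.1377 + 0.0738 + 0.0622 = 0.6835
R0 < 1, so the population is declining.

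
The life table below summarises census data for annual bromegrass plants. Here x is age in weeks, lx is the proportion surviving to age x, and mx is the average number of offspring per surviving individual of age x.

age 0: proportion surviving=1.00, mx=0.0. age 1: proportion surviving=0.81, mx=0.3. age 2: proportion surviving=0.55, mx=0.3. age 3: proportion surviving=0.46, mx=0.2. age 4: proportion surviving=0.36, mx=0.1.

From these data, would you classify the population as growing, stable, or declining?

declining

R0 = Σ lx·mx = 0 + 0.243 + 0.165 + 0.092 + 0.036 = 0.536
R0 < 1, so the population is declining.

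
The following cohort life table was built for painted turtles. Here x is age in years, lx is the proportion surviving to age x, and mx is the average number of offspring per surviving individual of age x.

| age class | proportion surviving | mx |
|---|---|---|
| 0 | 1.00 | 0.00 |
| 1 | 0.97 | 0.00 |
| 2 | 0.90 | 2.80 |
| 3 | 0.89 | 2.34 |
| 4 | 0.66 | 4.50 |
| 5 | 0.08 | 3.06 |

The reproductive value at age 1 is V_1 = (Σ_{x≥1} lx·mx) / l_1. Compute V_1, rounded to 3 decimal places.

8.059

lx·mx for x ≥ 1: 0, 2.52, 2.0826, 2.97, 0.2448 → sum = 7.8174
V_1 = 7.8174 / l_1 = 7.8174 / 0.97 = 8.059175… → 8.059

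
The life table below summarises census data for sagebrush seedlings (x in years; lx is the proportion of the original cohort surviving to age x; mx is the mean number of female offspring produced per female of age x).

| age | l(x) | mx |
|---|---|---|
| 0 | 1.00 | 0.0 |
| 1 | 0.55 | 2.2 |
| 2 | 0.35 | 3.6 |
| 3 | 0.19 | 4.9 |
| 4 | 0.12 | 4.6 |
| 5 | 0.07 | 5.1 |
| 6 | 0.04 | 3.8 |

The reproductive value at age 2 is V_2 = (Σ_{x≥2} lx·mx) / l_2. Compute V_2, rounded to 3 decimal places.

9.291

lx·mx for x ≥ 2: 1.26, 0.931, 0.552, 0.357, 0.152 → sum = 3.252
V_2 = 3.252 / l_2 = 3.252 / 0.35 = 9.291429… → 9.291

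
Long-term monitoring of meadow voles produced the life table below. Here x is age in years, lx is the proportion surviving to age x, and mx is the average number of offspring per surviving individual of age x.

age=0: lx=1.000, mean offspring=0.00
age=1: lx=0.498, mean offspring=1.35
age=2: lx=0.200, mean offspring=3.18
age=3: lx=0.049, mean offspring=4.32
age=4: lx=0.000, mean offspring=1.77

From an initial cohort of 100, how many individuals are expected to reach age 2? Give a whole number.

Expected survivors = N0 · l_2 = 100 × 0.200 = 20 → 20

20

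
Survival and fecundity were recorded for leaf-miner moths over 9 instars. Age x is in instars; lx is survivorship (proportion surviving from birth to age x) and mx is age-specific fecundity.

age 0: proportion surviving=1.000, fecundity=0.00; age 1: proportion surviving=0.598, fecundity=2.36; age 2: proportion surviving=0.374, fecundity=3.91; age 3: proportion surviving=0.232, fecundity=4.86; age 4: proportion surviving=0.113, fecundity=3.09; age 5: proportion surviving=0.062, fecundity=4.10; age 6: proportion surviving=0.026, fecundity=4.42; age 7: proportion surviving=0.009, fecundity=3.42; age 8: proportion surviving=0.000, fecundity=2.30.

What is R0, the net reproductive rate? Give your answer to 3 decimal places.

lx·mx by age: 0, 1.41128, 1.46234, 1.12752, 0.34917, 0.2542, 0.11492, 0.03078, 0
R0 = Σ lx·mx = 4.75021 → 4.750

4.750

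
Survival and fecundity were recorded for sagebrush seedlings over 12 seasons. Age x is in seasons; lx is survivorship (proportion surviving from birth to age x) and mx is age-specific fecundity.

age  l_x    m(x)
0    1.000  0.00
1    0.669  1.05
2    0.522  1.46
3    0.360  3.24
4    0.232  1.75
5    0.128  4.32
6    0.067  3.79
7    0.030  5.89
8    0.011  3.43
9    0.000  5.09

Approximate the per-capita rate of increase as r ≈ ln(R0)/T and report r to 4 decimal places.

0.4314

R0 = Σ lx·mx = 0 + 0.70245 + 0.76212 + 1.1664 + 0.406 + 0.55296 + 0.25393 + 0.1767 + 0.03773 + 0 = 4.05829
Σ x·lx·mx = 13.17701; T = 13.17701/4.05829 = 3.24694…
r ≈ ln(R0)/T = ln(4.05829)/3.24694… = 0.43141… → 0.4314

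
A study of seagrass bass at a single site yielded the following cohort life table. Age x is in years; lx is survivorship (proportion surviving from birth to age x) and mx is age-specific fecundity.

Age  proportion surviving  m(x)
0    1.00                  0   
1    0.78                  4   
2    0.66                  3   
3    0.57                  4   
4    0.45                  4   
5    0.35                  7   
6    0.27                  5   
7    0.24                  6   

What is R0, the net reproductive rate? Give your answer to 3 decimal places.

14.420

lx·mx by age: 0, 3.12, 1.98, 2.28, 1.8, 2.45, 1.35, 1.44
R0 = Σ lx·mx = 14.42 → 14.420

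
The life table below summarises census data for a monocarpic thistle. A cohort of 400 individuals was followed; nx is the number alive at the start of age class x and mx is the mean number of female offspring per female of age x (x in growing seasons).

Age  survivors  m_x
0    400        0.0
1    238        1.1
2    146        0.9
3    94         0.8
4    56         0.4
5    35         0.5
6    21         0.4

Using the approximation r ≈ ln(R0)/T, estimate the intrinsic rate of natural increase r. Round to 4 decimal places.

lx = nx/n0 = nx/400: 1, 0.595, 0.365, 0.235, 0.14, 0.0875, 0.0525
R0 = Σ lx·mx = 0 + 0.6545 + 0.3285 + 0.188 + 0.056 + 0.04375 + 0.021 = 1.29175
Σ x·lx·mx = 2.44425; T = 2.44425/1.29175 = 1.8922…
r ≈ ln(R0)/T = ln(1.29175)/1.8922… = 0.135291… → 0.1353

0.1353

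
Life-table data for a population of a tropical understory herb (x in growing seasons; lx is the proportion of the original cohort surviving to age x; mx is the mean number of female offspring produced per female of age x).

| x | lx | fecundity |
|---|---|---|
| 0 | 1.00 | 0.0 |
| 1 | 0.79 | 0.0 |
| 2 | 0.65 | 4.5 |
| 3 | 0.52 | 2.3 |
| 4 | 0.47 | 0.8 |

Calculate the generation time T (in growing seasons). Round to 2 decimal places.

2.43

lx·mx: 0, 0, 2.925, 1.196, 0.376 → R0 = 4.497
x·lx·mx: 0, 0, 5.85, 3.588, 1.504 → Σ = 10.942
T = 10.942 / 4.497 = 2.433178… → 2.43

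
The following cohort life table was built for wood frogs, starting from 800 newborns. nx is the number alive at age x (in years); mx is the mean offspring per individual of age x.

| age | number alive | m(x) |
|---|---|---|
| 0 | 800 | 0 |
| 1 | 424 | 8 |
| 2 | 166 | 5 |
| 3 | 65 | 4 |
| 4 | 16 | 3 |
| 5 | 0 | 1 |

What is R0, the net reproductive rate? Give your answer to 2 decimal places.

lx = nx/n0 = nx/800: 1, 0.53, 0.2075, 0.08125, 0.02, 0
lx·mx by age: 0, 4.24, 1.0375, 0.325, 0.06, 0
R0 = Σ lx·mx = 5.6625 → 5.66

5.66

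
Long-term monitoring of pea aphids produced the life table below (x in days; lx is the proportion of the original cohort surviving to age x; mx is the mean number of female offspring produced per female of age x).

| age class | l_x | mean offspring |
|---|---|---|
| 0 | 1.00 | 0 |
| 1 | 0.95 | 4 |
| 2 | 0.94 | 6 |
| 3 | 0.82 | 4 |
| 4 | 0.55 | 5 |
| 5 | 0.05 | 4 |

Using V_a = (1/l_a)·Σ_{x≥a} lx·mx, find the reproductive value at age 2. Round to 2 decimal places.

lx·mx for x ≥ 2: 5.64, 3.28, 2.75, 0.2 → sum = 11.87
V_2 = 11.87 / l_2 = 11.87 / 0.94 = 12.62766… → 12.63

12.63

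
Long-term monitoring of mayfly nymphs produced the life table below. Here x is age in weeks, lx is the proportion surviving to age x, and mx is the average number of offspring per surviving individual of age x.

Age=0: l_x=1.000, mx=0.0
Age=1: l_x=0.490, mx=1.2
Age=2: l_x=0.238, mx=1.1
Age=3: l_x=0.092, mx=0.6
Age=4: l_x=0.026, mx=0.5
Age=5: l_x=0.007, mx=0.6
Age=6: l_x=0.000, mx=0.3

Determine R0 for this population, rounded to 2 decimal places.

lx·mx by age: 0, 0.588, 0.2618, 0.0552, 0.013, 0.0042, 0
R0 = Σ lx·mx = 0.9222 → 0.92

0.92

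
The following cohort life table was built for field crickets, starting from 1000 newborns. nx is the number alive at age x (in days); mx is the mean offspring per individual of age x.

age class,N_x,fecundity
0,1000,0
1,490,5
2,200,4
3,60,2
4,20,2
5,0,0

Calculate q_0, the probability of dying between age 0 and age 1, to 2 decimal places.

lx = nx/n0 = nx/1000: 1, 0.49, 0.2, 0.06, 0.02, 0
q_0 = (l_0 − l_1) / l_0 = (1 − 0.49) / 1
     = 0.51 / 1 = 0.51 → 0.51

0.51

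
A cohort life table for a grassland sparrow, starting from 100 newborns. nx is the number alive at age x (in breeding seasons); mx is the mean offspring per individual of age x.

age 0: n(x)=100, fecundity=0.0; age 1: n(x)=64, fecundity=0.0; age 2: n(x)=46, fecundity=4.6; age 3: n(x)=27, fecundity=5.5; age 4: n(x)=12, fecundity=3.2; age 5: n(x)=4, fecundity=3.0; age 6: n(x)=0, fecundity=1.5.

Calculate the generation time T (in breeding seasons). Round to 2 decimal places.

2.64

lx = nx/n0 = nx/100: 1, 0.64, 0.46, 0.27, 0.12, 0.04, 0
lx·mx: 0, 0, 2.116, 1.485, 0.384, 0.12, 0 → R0 = 4.105
x·lx·mx: 0, 0, 4.232, 4.455, 1.536, 0.6, 0 → Σ = 10.823
T = 10.823 / 4.105 = 2.636541… → 2.64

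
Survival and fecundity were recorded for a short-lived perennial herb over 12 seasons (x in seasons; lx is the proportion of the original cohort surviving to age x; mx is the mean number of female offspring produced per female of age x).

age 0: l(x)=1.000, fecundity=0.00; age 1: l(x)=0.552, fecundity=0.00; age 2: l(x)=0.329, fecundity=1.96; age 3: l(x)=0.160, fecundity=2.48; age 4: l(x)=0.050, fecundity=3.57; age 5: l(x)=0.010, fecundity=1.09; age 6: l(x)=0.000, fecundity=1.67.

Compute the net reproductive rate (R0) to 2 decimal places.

1.23

lx·mx by age: 0, 0, 0.64484, 0.3968, 0.1785, 0.0109, 0
R0 = Σ lx·mx = 1.23104 → 1.23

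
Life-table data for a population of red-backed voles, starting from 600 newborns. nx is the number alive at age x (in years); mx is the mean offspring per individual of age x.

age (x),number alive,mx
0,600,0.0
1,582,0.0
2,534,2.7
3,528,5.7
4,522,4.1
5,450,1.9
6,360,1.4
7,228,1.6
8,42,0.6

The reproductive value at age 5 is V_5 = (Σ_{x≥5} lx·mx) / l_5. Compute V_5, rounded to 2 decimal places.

lx = nx/n0 = nx/600: 1, 0.97, 0.89, 0.88, 0.87, 0.75, 0.6, 0.38, 0.07
lx·mx for x ≥ 5: 1.425, 0.84, 0.608, 0.042 → sum = 2.915
V_5 = 2.915 / l_5 = 2.915 / 0.75 = 3.886667… → 3.89

3.89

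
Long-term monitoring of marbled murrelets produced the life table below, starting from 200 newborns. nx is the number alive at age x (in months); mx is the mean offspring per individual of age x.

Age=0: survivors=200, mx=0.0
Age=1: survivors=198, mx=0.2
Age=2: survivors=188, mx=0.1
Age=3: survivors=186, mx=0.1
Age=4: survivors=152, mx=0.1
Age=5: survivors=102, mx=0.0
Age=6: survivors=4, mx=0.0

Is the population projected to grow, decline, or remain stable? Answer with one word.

lx = nx/n0 = nx/200: 1, 0.99, 0.94, 0.93, 0.76, 0.51, 0.02
R0 = Σ lx·mx = 0 + 0.198 + 0.094 + 0.093 + 0.076 + 0 + 0 = 0.461
R0 < 1, so the population is declining.

declining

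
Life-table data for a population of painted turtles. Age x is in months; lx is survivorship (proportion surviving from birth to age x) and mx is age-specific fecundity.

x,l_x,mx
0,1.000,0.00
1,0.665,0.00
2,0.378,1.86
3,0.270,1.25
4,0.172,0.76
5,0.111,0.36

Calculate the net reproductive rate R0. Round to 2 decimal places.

1.21

lx·mx by age: 0, 0, 0.70308, 0.3375, 0.13072, 0.03996
R0 = Σ lx·mx = 1.21126 → 1.21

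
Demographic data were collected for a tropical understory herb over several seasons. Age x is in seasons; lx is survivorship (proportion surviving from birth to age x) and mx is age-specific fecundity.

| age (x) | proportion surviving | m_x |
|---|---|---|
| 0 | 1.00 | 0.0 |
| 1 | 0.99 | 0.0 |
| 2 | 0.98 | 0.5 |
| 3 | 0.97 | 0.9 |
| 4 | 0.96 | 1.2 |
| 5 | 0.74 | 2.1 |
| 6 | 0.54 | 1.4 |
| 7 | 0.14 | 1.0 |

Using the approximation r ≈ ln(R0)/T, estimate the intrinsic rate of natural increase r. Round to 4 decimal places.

R0 = Σ lx·mx = 0 + 0 + 0.49 + 0.873 + 1.152 + 1.554 + 0.756 + 0.14 = 4.965
Σ x·lx·mx = 21.493; T = 21.493/4.965 = 4.3289…
r ≈ ln(R0)/T = ln(4.965)/4.3289… = 0.370166… → 0.3702

0.3702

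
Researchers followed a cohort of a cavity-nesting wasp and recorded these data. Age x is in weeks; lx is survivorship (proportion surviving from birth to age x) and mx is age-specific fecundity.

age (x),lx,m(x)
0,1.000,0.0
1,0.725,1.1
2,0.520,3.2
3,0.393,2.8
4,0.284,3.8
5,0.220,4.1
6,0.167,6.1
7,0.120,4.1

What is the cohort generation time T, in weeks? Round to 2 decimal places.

3.66

lx·mx: 0, 0.7975, 1.664, 1.1004, 1.0792, 0.902, 1.0187, 0.492 → R0 = 7.0538
x·lx·mx: 0, 0.7975, 3.328, 3.3012, 4.3168, 4.51, 6.1122, 3.444 → Σ = 25.8097
T = 25.8097 / 7.0538 = 3.658978… → 3.66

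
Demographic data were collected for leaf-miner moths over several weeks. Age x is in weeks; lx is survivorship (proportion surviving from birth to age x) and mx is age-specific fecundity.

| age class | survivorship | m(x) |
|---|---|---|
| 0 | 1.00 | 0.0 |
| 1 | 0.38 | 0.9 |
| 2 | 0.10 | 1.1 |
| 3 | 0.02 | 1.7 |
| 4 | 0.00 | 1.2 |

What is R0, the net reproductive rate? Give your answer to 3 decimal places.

lx·mx by age: 0, 0.342, 0.11, 0.034, 0
R0 = Σ lx·mx = 0.486 → 0.486

0.486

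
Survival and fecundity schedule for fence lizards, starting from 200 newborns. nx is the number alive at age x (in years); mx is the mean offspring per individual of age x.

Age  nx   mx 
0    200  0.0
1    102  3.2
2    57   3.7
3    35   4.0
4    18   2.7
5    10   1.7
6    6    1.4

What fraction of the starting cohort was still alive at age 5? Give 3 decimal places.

0.050

l_5 = n_5/n_0 = 10/200 = 0.05 → 0.050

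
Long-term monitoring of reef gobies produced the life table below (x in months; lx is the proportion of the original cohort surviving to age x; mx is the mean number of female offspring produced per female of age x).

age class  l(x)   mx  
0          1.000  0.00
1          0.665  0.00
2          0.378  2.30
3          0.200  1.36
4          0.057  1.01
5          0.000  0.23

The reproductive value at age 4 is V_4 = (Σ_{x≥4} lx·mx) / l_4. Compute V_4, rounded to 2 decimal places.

1.01

lx·mx for x ≥ 4: 0.05757, 0 → sum = 0.05757
V_4 = 0.05757 / l_4 = 0.05757 / 0.057 = 1.01 → 1.01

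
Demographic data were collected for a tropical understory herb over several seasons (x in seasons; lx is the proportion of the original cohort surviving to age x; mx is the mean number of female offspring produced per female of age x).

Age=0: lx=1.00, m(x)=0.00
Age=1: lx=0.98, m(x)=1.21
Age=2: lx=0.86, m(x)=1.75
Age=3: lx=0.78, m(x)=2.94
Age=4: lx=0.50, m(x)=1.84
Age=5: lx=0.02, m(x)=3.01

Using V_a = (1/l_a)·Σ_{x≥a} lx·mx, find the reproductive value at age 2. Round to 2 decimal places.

lx·mx for x ≥ 2: 1.505, 2.2932, 0.92, 0.0602 → sum = 4.7784
V_2 = 4.7784 / l_2 = 4.7784 / 0.86 = 5.556279… → 5.56

5.56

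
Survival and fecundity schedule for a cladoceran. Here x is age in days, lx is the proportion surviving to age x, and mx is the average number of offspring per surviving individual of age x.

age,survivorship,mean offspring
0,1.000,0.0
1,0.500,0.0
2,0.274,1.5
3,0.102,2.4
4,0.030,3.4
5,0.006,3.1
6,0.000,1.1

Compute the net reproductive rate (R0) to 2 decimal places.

lx·mx by age: 0, 0, 0.411, 0.2448, 0.102, 0.0186, 0
R0 = Σ lx·mx = 0.7764 → 0.78

0.78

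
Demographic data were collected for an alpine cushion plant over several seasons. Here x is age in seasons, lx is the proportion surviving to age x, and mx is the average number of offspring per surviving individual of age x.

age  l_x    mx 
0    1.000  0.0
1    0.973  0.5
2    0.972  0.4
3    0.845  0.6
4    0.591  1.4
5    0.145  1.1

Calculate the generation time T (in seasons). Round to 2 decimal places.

lx·mx: 0, 0.4865, 0.3888, 0.507, 0.8274, 0.1595 → R0 = 2.3692
x·lx·mx: 0, 0.4865, 0.7776, 1.521, 3.3096, 0.7975 → Σ = 6.8922
T = 6.8922 / 2.3692 = 2.909083… → 2.91

2.91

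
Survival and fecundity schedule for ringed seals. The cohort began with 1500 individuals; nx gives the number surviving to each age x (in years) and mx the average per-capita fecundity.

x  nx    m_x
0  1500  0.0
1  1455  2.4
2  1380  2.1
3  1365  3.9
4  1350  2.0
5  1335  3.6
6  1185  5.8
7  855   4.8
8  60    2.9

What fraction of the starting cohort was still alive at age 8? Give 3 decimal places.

l_8 = n_8/n_0 = 60/1500 = 0.04 → 0.040

0.040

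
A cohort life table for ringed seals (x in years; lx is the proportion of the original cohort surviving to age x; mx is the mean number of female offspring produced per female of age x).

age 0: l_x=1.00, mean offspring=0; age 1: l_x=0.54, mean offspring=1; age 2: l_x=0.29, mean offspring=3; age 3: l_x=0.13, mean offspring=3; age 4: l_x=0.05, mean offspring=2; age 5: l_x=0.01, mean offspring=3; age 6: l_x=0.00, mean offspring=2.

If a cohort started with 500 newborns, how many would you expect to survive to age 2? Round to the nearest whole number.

145

Expected survivors = N0 · l_2 = 500 × 0.29 = 145 → 145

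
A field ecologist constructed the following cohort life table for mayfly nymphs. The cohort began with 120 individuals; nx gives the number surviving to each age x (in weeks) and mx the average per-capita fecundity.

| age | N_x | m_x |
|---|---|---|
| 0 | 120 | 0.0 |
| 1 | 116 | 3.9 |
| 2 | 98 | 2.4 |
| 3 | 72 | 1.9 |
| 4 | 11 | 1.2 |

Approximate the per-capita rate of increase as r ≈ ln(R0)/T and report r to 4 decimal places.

1.1742

lx = nx/n0 = nx/120: 1, 0.96667…, 0.81667…, 0.6, 0.09167…
R0 = Σ lx·mx = 0 + 3.77… + 1.96… + 1.14 + 0.11… = 6.98…
Σ x·lx·mx = 11.55…; T = 11.55…/6.98… = 1.65473…
r ≈ ln(R0)/T = ln(6.98…)/1.65473… = 1.174241… → 1.1742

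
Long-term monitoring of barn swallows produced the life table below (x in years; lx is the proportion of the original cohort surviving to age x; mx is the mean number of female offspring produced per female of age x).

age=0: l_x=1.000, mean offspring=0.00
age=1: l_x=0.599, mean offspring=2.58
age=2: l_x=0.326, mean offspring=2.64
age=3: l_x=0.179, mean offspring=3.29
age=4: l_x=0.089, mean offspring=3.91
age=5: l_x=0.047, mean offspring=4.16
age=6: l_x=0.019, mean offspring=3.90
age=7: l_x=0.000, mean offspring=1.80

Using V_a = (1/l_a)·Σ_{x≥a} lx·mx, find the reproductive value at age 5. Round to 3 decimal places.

5.737

lx·mx for x ≥ 5: 0.19552, 0.0741, 0 → sum = 0.26962
V_5 = 0.26962 / l_5 = 0.26962 / 0.047 = 5.736596… → 5.737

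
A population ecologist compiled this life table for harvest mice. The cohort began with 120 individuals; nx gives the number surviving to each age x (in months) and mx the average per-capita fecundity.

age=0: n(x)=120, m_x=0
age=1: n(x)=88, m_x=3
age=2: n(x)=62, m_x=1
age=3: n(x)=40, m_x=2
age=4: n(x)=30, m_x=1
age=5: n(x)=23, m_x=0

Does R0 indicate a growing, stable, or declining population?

lx = nx/n0 = nx/120: 1, 0.73333…, 0.51667…, 0.33333…, 0.25, 0.19167…
R0 = Σ lx·mx = 0 + 2.2… + 0.516667… + 0.666667… + 0.25 + 0 = 3.633333…
R0 > 1, so the population is growing.

growing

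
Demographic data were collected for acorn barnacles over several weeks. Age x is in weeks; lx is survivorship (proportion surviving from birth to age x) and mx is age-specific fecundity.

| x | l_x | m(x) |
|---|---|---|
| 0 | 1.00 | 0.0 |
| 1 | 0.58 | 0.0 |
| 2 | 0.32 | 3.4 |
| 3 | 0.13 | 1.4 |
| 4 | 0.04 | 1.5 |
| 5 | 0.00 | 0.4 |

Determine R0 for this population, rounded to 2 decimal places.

1.33

lx·mx by age: 0, 0, 1.088, 0.182, 0.06, 0
R0 = Σ lx·mx = 1.33 → 1.33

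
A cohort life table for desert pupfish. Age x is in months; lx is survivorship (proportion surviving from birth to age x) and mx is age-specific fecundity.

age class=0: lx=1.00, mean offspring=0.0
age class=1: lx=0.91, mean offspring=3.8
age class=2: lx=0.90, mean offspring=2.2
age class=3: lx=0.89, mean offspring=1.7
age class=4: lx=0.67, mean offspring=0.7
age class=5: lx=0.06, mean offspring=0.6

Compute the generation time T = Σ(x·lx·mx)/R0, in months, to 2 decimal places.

lx·mx: 0, 3.458, 1.98, 1.513, 0.469, 0.036 → R0 = 7.456
x·lx·mx: 0, 3.458, 3.96, 4.539, 1.876, 0.18 → Σ = 14.013
T = 14.013 / 7.456 = 1.879426… → 1.88

1.88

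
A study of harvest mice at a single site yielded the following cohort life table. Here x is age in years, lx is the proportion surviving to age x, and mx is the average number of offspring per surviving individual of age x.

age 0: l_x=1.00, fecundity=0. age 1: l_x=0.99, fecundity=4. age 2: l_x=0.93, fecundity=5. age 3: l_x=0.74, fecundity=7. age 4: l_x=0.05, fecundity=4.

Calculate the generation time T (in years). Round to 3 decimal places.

2.116

lx·mx: 0, 3.96, 4.65, 5.18, 0.2 → R0 = 13.99
x·lx·mx: 0, 3.96, 9.3, 15.54, 0.8 → Σ = 29.6
T = 29.6 / 13.99 = 2.115797… → 2.116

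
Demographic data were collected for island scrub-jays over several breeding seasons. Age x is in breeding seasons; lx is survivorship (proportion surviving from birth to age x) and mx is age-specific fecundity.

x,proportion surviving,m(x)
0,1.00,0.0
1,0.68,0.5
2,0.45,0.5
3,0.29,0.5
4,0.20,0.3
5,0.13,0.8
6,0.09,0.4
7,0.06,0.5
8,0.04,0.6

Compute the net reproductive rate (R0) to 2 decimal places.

0.96

lx·mx by age: 0, 0.34, 0.225, 0.145, 0.06, 0.104, 0.036, 0.03, 0.024
R0 = Σ lx·mx = 0.964 → 0.96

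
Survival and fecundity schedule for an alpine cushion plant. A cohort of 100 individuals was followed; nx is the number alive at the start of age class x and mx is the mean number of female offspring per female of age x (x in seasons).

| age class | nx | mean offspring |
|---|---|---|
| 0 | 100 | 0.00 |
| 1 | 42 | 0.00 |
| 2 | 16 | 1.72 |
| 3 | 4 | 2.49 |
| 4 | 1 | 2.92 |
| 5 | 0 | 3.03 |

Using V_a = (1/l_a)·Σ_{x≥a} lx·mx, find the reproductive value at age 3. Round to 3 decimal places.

lx = nx/n0 = nx/100: 1, 0.42, 0.16, 0.04, 0.01, 0
lx·mx for x ≥ 3: 0.0996, 0.0292, 0 → sum = 0.1288
V_3 = 0.1288 / l_3 = 0.1288 / 0.04 = 3.22 → 3.220

3.220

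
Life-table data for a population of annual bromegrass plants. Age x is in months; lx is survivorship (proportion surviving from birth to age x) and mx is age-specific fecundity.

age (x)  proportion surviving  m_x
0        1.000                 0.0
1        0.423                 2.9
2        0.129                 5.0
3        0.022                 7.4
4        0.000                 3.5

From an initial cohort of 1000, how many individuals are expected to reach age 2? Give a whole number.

129

Expected survivors = N0 · l_2 = 1000 × 0.129 = 129 → 129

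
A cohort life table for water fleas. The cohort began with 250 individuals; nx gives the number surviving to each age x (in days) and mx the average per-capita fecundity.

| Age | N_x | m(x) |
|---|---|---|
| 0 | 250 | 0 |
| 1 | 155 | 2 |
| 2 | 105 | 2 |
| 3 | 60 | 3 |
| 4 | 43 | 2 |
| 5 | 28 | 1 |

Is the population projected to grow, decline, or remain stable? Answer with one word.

lx = nx/n0 = nx/250: 1, 0.62, 0.42, 0.24, 0.172, 0.112
R0 = Σ lx·mx = 0 + 1.24 + 0.84 + 0.72 + 0.344 + 0.112 = 3.256
R0 > 1, so the population is growing.

growing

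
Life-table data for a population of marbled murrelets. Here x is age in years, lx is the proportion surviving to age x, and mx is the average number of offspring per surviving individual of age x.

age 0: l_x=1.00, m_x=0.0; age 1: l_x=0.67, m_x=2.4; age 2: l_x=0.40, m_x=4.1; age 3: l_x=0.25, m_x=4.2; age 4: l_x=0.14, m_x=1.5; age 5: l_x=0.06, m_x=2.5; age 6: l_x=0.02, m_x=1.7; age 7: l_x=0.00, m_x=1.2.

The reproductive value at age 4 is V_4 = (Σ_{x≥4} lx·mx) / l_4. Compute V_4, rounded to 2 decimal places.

2.81

lx·mx for x ≥ 4: 0.21, 0.15, 0.034, 0 → sum = 0.394
V_4 = 0.394 / l_4 = 0.394 / 0.14 = 2.814286… → 2.81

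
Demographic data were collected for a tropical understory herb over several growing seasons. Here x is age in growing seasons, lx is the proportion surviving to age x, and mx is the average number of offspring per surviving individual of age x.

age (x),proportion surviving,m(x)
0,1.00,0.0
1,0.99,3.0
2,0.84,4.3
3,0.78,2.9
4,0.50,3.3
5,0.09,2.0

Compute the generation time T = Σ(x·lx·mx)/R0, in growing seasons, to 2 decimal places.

lx·mx: 0, 2.97, 3.612, 2.262, 1.65, 0.18 → R0 = 10.674
x·lx·mx: 0, 2.97, 7.224, 6.786, 6.6, 0.9 → Σ = 24.48
T = 24.48 / 10.674 = 2.293423… → 2.29

2.29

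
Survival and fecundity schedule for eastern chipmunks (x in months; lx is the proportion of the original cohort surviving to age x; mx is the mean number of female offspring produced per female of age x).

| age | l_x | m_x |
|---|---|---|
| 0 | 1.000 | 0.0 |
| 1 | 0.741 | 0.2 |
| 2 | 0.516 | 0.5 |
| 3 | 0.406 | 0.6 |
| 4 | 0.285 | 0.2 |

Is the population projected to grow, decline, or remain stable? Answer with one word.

R0 = Σ lx·mx = 0 + 0.1482 + 0.258 + 0.2436 + 0.057 = 0.7068
R0 < 1, so the population is declining.

declining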